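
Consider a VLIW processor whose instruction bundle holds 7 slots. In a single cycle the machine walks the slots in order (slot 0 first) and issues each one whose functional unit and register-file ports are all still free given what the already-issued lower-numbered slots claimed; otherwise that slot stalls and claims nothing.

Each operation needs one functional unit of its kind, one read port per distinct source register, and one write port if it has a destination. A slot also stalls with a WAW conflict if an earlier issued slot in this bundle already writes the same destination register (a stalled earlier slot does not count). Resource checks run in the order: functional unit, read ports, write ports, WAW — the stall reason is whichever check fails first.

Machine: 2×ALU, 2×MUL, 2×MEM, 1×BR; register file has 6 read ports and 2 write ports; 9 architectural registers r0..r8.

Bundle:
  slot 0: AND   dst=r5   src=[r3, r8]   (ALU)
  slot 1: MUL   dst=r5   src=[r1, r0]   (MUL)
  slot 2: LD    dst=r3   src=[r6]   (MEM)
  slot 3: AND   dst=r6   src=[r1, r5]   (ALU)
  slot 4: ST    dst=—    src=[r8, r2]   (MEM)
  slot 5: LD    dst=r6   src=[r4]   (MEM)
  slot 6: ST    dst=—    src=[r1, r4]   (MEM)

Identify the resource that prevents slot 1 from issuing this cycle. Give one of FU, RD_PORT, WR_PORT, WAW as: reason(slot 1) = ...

reason(slot 1) = WAW

(0) want 1×ALU +2rd +1wr — yes → AL1|MU2|ME2|BR1|rd4|wr1
(1) want 1×MUL +2rd +1wr — WAW → AL1|MU2|ME2|BR1|rd4|wr1
(2) want 1×MEM +1rd +1wr — yes → AL1|MU2|ME1|BR1|rd3|wr0
(3) want 1×ALU +2rd +1wr — WR_PORT → AL1|MU2|ME1|BR1|rd3|wr0
(4) want 1×MEM +2rd +0wr — yes → AL1|MU2|ME0|BR1|rd1|wr0
(5) want 1×MEM +1rd +1wr — FU → AL1|MU2|ME0|BR1|rd1|wr0
(6) want 1×MEM +2rd +0wr — FU → AL1|MU2|ME0|BR1|rd1|wr0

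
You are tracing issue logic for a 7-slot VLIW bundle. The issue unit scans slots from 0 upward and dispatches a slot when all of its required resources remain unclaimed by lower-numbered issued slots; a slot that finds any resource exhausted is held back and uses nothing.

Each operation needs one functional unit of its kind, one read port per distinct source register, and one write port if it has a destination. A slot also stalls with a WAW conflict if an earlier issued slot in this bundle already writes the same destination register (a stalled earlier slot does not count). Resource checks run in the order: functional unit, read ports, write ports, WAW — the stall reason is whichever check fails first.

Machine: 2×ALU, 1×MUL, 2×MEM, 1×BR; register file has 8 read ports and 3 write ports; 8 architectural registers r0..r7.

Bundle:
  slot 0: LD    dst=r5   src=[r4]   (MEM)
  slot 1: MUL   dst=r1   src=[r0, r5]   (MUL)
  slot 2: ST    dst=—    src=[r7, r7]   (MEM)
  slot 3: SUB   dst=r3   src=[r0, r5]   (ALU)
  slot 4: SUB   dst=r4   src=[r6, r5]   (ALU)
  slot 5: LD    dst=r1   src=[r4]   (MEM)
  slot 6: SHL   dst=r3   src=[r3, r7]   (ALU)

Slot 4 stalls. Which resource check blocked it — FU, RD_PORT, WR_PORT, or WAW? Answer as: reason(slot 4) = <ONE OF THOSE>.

#0 MEM src=r4 dispatched  <A:2 Mu:1 Ld:1 B:1 rd:7 wr:2>
#1 MUL src=r0,r5 dispatched  <A:2 Mu:0 Ld:1 B:1 rd:5 wr:1>
#2 MEM src=r7,r7 dispatched  <A:2 Mu:0 Ld:0 B:1 rd:4 wr:1>
#3 ALU src=r0,r5 dispatched  <A:1 Mu:0 Ld:0 B:1 rd:2 wr:0>
#4 ALU src=r6,r5 held:WR_PORT  <A:1 Mu:0 Ld:0 B:1 rd:2 wr:0>
#5 MEM src=r4 held:FU  <A:1 Mu:0 Ld:0 B:1 rd:2 wr:0>
#6 ALU src=r3,r7 held:WR_PORT  <A:1 Mu:0 Ld:0 B:1 rd:2 wr:0>

reason(slot 4) = WR_PORT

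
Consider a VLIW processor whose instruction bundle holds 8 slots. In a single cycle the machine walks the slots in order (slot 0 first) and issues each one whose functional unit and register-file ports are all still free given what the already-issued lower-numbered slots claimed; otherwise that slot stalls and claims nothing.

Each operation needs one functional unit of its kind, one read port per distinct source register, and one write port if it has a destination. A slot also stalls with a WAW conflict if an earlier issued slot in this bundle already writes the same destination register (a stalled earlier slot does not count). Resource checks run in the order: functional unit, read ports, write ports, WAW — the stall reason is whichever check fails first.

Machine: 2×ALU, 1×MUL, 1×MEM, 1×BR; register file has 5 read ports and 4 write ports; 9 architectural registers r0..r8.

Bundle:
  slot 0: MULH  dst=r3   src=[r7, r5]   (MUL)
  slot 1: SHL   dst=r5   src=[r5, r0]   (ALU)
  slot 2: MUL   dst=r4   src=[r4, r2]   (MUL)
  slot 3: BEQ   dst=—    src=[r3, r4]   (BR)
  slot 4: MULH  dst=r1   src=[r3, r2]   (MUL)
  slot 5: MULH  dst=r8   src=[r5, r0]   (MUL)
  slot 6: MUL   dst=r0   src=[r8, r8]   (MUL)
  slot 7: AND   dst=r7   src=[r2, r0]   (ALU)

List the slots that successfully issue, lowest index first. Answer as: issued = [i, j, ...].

issued = [0, 1]

  0. MUL→r3 ⇒ go  {2A/0Mu/1Ld/1B | 3r 3w}
  1. ALU→r5 ⇒ go  {1A/0Mu/1Ld/1B | 1r 2w}
  2. MUL→r4 ⇒ no(FU)  {1A/0Mu/1Ld/1B | 1r 2w}
  3. BR ⇒ no(RD_PORT)  {1A/0Mu/1Ld/1B | 1r 2w}
  4. MUL→r1 ⇒ no(FU)  {1A/0Mu/1Ld/1B | 1r 2w}
  5. MUL→r8 ⇒ no(FU)  {1A/0Mu/1Ld/1B | 1r 2w}
  6. MUL→r0 ⇒ no(FU)  {1A/0Mu/1Ld/1B | 1r 2w}
  7. ALU→r7 ⇒ no(RD_PORT)  {1A/0Mu/1Ld/1B | 1r 2w}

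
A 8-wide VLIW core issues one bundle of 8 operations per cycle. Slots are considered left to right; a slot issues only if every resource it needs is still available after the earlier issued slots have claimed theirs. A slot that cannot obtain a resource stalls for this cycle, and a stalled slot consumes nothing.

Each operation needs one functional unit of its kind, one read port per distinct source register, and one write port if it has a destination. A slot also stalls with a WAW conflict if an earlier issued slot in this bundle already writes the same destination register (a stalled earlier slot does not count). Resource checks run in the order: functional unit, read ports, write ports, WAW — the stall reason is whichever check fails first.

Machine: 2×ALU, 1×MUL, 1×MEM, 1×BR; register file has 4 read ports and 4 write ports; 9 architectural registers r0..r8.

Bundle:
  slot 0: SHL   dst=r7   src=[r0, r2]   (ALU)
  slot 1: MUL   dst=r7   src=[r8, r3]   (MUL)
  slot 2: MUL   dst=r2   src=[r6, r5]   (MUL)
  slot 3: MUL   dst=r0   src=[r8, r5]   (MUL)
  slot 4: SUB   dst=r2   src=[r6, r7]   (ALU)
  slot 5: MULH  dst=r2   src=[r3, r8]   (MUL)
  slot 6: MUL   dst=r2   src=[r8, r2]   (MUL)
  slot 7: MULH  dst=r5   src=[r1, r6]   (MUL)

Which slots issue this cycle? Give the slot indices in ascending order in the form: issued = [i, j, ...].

issued = [0, 2]

  0. ALU→r7 ⇒ go  {1A/1Mu/1Ld/1B | 2r 3w}
  1. MUL→r7 ⇒ no(WAW)  {1A/1Mu/1Ld/1B | 2r 3w}
  2. MUL→r2 ⇒ go  {1A/0Mu/1Ld/1B | 0r 2w}
  3. MUL→r0 ⇒ no(FU)  {1A/0Mu/1Ld/1B | 0r 2w}
  4. ALU→r2 ⇒ no(RD_PORT)  {1A/0Mu/1Ld/1B | 0r 2w}
  5. MUL→r2 ⇒ no(FU)  {1A/0Mu/1Ld/1B | 0r 2w}
  6. MUL→r2 ⇒ no(FU)  {1A/0Mu/1Ld/1B | 0r 2w}
  7. MUL→r5 ⇒ no(FU)  {1A/0Mu/1Ld/1B | 0r 2w}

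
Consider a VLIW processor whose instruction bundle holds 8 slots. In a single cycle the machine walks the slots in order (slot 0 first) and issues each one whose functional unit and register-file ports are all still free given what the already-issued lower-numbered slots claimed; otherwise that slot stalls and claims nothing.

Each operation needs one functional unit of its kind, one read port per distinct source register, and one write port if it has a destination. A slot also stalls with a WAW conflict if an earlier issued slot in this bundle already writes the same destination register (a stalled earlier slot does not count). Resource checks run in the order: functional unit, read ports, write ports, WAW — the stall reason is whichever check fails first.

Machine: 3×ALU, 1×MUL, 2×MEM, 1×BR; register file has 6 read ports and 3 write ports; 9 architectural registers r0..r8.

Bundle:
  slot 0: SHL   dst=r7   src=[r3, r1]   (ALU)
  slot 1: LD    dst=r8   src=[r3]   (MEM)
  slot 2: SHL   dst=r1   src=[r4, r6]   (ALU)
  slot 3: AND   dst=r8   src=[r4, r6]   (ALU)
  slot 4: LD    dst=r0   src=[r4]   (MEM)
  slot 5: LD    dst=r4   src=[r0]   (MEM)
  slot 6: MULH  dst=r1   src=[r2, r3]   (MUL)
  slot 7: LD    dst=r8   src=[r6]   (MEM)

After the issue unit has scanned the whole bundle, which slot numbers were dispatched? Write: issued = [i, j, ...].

issued = [0, 1, 2]

#0 ALU src=r3,r1 dispatched  <A:2 Mu:1 Ld:2 B:1 rd:4 wr:2>
#1 MEM src=r3 dispatched  <A:2 Mu:1 Ld:1 B:1 rd:3 wr:1>
#2 ALU src=r4,r6 dispatched  <A:1 Mu:1 Ld:1 B:1 rd:1 wr:0>
#3 ALU src=r4,r6 held:RD_PORT  <A:1 Mu:1 Ld:1 B:1 rd:1 wr:0>
#4 MEM src=r4 held:WR_PORT  <A:1 Mu:1 Ld:1 B:1 rd:1 wr:0>
#5 MEM src=r0 held:WR_PORT  <A:1 Mu:1 Ld:1 B:1 rd:1 wr:0>
#6 MUL src=r2,r3 held:RD_PORT  <A:1 Mu:1 Ld:1 B:1 rd:1 wr:0>
#7 MEM src=r6 held:WR_PORT  <A:1 Mu:1 Ld:1 B:1 rd:1 wr:0>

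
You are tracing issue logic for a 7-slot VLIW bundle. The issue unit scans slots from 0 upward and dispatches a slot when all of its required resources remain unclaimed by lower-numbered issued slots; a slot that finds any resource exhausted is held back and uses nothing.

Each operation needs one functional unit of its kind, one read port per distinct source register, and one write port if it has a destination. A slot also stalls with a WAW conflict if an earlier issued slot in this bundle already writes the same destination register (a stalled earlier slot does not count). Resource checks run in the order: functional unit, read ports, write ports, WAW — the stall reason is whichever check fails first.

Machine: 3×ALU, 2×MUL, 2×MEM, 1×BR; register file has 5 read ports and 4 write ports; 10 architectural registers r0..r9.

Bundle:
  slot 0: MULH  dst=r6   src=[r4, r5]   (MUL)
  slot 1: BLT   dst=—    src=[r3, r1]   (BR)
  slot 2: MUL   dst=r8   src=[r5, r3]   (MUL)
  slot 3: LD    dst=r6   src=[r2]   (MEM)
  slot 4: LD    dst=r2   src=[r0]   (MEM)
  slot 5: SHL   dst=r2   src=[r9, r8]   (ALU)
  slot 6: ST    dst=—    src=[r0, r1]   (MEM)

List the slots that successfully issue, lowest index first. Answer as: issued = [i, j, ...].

issued = [0, 1, 4]

#0 MUL src=r4,r5 dispatched  <A:3 Mu:1 Ld:2 B:1 rd:3 wr:3>
#1 BR src=r3,r1 dispatched  <A:3 Mu:1 Ld:2 B:0 rd:1 wr:3>
#2 MUL src=r5,r3 held:RD_PORT  <A:3 Mu:1 Ld:2 B:0 rd:1 wr:3>
#3 MEM src=r2 held:WAW  <A:3 Mu:1 Ld:2 B:0 rd:1 wr:3>
#4 MEM src=r0 dispatched  <A:3 Mu:1 Ld:1 B:0 rd:0 wr:2>
#5 ALU src=r9,r8 held:RD_PORT  <A:3 Mu:1 Ld:1 B:0 rd:0 wr:2>
#6 MEM src=r0,r1 held:RD_PORT  <A:3 Mu:1 Ld:1 B:0 rd:0 wr:2>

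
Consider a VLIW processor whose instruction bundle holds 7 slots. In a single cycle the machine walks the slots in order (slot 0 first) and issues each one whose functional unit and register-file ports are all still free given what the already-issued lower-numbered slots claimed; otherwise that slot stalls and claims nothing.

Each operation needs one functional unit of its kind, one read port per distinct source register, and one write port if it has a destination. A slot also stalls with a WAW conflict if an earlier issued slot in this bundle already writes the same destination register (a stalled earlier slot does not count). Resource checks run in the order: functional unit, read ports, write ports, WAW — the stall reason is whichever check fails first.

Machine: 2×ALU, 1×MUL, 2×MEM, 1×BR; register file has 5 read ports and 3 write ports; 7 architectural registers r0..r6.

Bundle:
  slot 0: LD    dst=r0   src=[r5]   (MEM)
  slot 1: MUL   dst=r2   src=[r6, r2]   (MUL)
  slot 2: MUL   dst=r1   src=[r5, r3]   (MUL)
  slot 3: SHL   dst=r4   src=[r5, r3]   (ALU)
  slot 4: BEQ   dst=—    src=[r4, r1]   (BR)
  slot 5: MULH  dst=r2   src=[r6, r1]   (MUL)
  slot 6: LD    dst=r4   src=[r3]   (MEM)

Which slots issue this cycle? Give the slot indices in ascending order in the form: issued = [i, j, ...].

slot 0 (MEM): ISSUE — free A2,Mu1,Ld1,B1 rp4 wp2
slot 1 (MUL): ISSUE — free A2,Mu0,Ld1,B1 rp2 wp1
slot 2 (MUL): stall FU — free A2,Mu0,Ld1,B1 rp2 wp1
slot 3 (ALU): ISSUE — free A1,Mu0,Ld1,B1 rp0 wp0
slot 4 (BR): stall RD_PORT — free A1,Mu0,Ld1,B1 rp0 wp0
slot 5 (MUL): stall FU — free A1,Mu0,Ld1,B1 rp0 wp0
slot 6 (MEM): stall RD_PORT — free A1,Mu0,Ld1,B1 rp0 wp0

issued = [0, 1, 3]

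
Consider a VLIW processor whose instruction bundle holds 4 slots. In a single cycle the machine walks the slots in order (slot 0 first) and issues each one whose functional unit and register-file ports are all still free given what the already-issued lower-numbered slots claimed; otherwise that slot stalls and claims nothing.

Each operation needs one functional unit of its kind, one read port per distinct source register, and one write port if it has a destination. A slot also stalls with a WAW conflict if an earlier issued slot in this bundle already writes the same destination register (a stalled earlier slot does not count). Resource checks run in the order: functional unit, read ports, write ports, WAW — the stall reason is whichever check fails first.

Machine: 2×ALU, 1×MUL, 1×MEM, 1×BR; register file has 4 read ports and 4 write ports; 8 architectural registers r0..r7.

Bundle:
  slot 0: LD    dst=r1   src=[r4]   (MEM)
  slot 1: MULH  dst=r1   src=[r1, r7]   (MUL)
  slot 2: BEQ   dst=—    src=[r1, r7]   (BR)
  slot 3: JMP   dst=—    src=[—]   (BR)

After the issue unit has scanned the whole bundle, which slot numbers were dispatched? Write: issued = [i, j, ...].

issued = [0, 2]

slot 0 (MEM): ISSUE — free A2,Mu1,Ld0,B1 rp3 wp3
slot 1 (MUL): stall WAW — free A2,Mu1,Ld0,B1 rp3 wp3
slot 2 (BR): ISSUE — free A2,Mu1,Ld0,B0 rp1 wp3
slot 3 (BR): stall FU — free A2,Mu1,Ld0,B0 rp1 wp3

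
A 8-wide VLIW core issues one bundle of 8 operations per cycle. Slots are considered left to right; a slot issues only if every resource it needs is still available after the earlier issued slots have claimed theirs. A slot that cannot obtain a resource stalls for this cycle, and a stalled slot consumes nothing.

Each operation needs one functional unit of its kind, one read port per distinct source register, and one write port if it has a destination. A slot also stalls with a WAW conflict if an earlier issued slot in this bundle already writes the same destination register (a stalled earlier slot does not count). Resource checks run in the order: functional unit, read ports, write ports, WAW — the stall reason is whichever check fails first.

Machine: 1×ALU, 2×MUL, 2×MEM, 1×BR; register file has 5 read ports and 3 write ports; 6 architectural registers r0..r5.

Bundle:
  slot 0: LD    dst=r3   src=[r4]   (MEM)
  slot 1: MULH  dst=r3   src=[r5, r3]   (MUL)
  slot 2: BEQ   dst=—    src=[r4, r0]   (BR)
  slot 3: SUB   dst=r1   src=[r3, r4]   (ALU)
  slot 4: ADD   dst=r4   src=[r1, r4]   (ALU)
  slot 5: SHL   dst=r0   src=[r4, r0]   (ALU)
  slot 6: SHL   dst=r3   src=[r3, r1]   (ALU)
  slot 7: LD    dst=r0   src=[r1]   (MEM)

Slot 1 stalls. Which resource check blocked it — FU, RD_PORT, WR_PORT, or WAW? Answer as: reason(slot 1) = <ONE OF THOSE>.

  0. MEM→r3 ⇒ go  {1A/2Mu/1Ld/1B | 4r 2w}
  1. MUL→r3 ⇒ no(WAW)  {1A/2Mu/1Ld/1B | 4r 2w}
  2. BR ⇒ go  {1A/2Mu/1Ld/0B | 2r 2w}
  3. ALU→r1 ⇒ go  {0A/2Mu/1Ld/0B | 0r 1w}
  4. ALU→r4 ⇒ no(FU)  {0A/2Mu/1Ld/0B | 0r 1w}
  5. ALU→r0 ⇒ no(FU)  {0A/2Mu/1Ld/0B | 0r 1w}
  6. ALU→r3 ⇒ no(FU)  {0A/2Mu/1Ld/0B | 0r 1w}
  7. MEM→r0 ⇒ no(RD_PORT)  {0A/2Mu/1Ld/0B | 0r 1w}

reason(slot 1) = WAW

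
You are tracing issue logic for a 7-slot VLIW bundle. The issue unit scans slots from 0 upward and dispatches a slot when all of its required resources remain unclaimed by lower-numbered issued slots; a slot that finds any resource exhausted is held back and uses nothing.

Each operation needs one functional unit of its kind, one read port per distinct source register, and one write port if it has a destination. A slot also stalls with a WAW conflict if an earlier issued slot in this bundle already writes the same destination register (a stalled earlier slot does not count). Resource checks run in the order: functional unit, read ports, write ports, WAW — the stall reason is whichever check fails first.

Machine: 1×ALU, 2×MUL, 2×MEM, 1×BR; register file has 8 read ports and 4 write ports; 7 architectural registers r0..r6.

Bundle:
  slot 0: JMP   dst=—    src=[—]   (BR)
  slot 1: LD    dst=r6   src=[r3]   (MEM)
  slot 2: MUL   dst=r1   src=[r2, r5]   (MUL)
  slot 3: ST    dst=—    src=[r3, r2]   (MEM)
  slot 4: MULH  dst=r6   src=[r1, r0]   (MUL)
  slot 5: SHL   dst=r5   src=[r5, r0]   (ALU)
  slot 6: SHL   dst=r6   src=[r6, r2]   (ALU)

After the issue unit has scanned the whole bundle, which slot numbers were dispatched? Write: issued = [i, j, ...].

  0. BR ⇒ go  {1A/2Mu/2Ld/0B | 8r 4w}
  1. MEM→r6 ⇒ go  {1A/2Mu/1Ld/0B | 7r 3w}
  2. MUL→r1 ⇒ go  {1A/1Mu/1Ld/0B | 5r 2w}
  3. MEM ⇒ go  {1A/1Mu/0Ld/0B | 3r 2w}
  4. MUL→r6 ⇒ no(WAW)  {1A/1Mu/0Ld/0B | 3r 2w}
  5. ALU→r5 ⇒ go  {0A/1Mu/0Ld/0B | 1r 1w}
  6. ALU→r6 ⇒ no(FU)  {0A/1Mu/0Ld/0B | 1r 1w}

issued = [0, 1, 2, 3, 5]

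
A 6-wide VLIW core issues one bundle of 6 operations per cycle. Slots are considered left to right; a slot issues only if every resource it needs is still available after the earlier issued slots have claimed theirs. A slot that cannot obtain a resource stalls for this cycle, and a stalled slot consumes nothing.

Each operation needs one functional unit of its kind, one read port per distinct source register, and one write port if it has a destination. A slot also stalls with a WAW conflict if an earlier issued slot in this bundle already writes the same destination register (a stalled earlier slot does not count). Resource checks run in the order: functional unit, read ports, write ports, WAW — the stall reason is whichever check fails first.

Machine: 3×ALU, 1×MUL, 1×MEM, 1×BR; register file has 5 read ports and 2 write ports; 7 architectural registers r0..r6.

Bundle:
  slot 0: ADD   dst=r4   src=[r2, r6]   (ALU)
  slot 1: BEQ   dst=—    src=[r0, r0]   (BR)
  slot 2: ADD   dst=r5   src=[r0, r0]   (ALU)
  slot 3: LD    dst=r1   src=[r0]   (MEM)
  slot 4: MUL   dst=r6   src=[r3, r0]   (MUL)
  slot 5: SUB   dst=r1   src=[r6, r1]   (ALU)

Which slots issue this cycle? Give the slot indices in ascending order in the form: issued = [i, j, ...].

issued = [0, 1, 2]

(0) want 1×ALU +2rd +1wr — yes → AL2|MU1|ME1|BR1|rd3|wr1
(1) want 1×BR +1rd +0wr — yes → AL2|MU1|ME1|BR0|rd2|wr1
(2) want 1×ALU +1rd +1wr — yes → AL1|MU1|ME1|BR0|rd1|wr0
(3) want 1×MEM +1rd +1wr — WR_PORT → AL1|MU1|ME1|BR0|rd1|wr0
(4) want 1×MUL +2rd +1wr — RD_PORT → AL1|MU1|ME1|BR0|rd1|wr0
(5) want 1×ALU +2rd +1wr — RD_PORT → AL1|MU1|ME1|BR0|rd1|wr0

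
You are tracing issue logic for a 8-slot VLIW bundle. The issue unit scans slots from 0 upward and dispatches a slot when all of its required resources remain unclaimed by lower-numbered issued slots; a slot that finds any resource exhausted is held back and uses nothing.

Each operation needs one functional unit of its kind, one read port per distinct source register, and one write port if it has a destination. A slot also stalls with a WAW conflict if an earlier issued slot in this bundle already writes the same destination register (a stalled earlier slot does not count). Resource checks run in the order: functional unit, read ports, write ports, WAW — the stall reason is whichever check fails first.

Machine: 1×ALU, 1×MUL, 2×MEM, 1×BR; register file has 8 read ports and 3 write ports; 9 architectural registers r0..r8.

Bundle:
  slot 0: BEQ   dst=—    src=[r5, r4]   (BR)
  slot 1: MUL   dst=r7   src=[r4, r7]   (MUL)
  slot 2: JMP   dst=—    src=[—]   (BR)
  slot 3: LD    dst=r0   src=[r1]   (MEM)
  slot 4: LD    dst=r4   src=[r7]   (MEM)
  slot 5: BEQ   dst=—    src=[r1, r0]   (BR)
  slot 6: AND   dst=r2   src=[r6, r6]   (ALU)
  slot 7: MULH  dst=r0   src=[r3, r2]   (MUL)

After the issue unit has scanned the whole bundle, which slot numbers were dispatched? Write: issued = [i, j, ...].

(0) want 1×BR +2rd +0wr — yes → AL1|MU1|ME2|BR0|rd6|wr3
(1) want 1×MUL +2rd +1wr — yes → AL1|MU0|ME2|BR0|rd4|wr2
(2) want 1×BR +0rd +0wr — FU → AL1|MU0|ME2|BR0|rd4|wr2
(3) want 1×MEM +1rd +1wr — yes → AL1|MU0|ME1|BR0|rd3|wr1
(4) want 1×MEM +1rd +1wr — yes → AL1|MU0|ME0|BR0|rd2|wr0
(5) want 1×BR +2rd +0wr — FU → AL1|MU0|ME0|BR0|rd2|wr0
(6) want 1×ALU +1rd +1wr — WR_PORT → AL1|MU0|ME0|BR0|rd2|wr0
(7) want 1×MUL +2rd +1wr — FU → AL1|MU0|ME0|BR0|rd2|wr0

issued = [0, 1, 3, 4]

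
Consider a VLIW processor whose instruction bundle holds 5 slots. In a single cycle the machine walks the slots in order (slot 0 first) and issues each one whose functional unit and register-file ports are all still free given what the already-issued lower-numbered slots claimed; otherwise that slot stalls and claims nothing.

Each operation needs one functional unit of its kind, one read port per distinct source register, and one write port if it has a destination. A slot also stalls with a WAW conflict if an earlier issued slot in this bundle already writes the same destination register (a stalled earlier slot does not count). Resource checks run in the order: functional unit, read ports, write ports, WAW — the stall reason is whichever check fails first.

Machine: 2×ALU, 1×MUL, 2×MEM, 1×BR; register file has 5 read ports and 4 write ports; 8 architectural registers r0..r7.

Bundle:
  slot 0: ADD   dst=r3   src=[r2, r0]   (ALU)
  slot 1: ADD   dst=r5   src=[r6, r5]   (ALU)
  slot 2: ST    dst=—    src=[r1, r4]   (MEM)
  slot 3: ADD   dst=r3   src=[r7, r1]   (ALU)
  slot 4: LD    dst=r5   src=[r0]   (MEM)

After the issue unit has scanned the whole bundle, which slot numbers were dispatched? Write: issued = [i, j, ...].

#0 ALU src=r2,r0 dispatched  <A:1 Mu:1 Ld:2 B:1 rd:3 wr:3>
#1 ALU src=r6,r5 dispatched  <A:0 Mu:1 Ld:2 B:1 rd:1 wr:2>
#2 MEM src=r1,r4 held:RD_PORT  <A:0 Mu:1 Ld:2 B:1 rd:1 wr:2>
#3 ALU src=r7,r1 held:FU  <A:0 Mu:1 Ld:2 B:1 rd:1 wr:2>
#4 MEM src=r0 held:WAW  <A:0 Mu:1 Ld:2 B:1 rd:1 wr:2>

issued = [0, 1]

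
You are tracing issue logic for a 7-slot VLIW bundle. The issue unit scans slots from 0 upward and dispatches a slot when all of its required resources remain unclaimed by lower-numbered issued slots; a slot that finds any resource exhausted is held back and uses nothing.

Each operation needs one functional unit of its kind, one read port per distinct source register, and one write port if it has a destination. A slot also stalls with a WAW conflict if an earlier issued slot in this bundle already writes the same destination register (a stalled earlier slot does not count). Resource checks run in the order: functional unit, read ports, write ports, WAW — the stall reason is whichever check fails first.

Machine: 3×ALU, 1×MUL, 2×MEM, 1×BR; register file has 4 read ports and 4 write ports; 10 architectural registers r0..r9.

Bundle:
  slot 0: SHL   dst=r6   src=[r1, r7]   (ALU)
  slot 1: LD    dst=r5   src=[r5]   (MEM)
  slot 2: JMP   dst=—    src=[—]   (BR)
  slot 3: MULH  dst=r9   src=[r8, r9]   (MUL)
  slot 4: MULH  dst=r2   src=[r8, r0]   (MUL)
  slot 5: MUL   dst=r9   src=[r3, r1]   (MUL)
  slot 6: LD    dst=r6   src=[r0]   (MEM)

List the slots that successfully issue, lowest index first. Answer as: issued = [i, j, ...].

issued = [0, 1, 2]

(0) want 1×ALU +2rd +1wr — yes → AL2|MU1|ME2|BR1|rd2|wr3
(1) want 1×MEM +1rd +1wr — yes → AL2|MU1|ME1|BR1|rd1|wr2
(2) want 1×BR +0rd +0wr — yes → AL2|MU1|ME1|BR0|rd1|wr2
(3) want 1×MUL +2rd +1wr — RD_PORT → AL2|MU1|ME1|BR0|rd1|wr2
(4) want 1×MUL +2rd +1wr — RD_PORT → AL2|MU1|ME1|BR0|rd1|wr2
(5) want 1×MUL +2rd +1wr — RD_PORT → AL2|MU1|ME1|BR0|rd1|wr2
(6) want 1×MEM +1rd +1wr — WAW → AL2|MU1|ME1|BR0|rd1|wr2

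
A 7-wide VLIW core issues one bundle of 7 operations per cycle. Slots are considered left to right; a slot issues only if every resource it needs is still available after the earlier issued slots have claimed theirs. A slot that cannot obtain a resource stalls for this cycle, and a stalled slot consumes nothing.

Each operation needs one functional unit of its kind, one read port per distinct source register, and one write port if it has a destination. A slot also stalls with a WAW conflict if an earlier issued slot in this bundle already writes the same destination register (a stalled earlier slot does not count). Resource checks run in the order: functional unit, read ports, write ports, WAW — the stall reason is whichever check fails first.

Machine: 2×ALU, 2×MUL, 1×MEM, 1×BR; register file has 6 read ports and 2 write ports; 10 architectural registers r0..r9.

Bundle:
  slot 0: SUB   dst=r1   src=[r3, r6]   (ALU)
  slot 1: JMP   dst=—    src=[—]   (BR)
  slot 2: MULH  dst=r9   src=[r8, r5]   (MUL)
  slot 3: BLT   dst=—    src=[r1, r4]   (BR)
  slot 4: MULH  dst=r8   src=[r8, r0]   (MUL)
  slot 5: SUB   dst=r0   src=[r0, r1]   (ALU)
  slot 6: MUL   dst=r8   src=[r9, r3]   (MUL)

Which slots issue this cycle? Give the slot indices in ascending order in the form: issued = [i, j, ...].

issued = [0, 1, 2]

[0] ALU needs rd=2 wr=1: ok; after: ALU=1 MUL=2 MEM=1 BR=1, R=4, W=1
[1] BR needs rd=0 wr=0: ok; after: ALU=1 MUL=2 MEM=1 BR=0, R=4, W=1
[2] MUL needs rd=2 wr=1: ok; after: ALU=1 MUL=1 MEM=1 BR=0, R=2, W=0
[3] BR needs rd=2 wr=0: FU; after: ALU=1 MUL=1 MEM=1 BR=0, R=2, W=0
[4] MUL needs rd=2 wr=1: WR_PORT; after: ALU=1 MUL=1 MEM=1 BR=0, R=2, W=0
[5] ALU needs rd=2 wr=1: WR_PORT; after: ALU=1 MUL=1 MEM=1 BR=0, R=2, W=0
[6] MUL needs rd=2 wr=1: WR_PORT; after: ALU=1 MUL=1 MEM=1 BR=0, R=2, W=0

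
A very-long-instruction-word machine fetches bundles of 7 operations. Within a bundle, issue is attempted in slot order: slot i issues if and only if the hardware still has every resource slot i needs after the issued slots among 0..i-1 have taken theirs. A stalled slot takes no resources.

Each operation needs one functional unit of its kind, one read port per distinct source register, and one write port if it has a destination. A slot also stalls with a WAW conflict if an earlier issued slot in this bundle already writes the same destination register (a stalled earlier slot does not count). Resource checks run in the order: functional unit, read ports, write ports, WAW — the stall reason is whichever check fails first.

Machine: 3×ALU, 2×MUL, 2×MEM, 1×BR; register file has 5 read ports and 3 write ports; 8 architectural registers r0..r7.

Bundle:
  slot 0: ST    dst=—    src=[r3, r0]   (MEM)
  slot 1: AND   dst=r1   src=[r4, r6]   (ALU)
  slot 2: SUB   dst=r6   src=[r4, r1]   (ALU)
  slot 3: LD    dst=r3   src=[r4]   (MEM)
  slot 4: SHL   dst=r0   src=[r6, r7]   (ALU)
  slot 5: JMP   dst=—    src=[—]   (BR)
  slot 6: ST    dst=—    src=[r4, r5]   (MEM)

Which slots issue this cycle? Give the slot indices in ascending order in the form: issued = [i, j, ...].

(0) want 1×MEM +2rd +0wr — yes → AL3|MU2|ME1|BR1|rd3|wr3
(1) want 1×ALU +2rd +1wr — yes → AL2|MU2|ME1|BR1|rd1|wr2
(2) want 1×ALU +2rd +1wr — RD_PORT → AL2|MU2|ME1|BR1|rd1|wr2
(3) want 1×MEM +1rd +1wr — yes → AL2|MU2|ME0|BR1|rd0|wr1
(4) want 1×ALU +2rd +1wr — RD_PORT → AL2|MU2|ME0|BR1|rd0|wr1
(5) want 1×BR +0rd +0wr — yes → AL2|MU2|ME0|BR0|rd0|wr1
(6) want 1×MEM +2rd +0wr — FU → AL2|MU2|ME0|BR0|rd0|wr1

issued = [0, 1, 3, 5]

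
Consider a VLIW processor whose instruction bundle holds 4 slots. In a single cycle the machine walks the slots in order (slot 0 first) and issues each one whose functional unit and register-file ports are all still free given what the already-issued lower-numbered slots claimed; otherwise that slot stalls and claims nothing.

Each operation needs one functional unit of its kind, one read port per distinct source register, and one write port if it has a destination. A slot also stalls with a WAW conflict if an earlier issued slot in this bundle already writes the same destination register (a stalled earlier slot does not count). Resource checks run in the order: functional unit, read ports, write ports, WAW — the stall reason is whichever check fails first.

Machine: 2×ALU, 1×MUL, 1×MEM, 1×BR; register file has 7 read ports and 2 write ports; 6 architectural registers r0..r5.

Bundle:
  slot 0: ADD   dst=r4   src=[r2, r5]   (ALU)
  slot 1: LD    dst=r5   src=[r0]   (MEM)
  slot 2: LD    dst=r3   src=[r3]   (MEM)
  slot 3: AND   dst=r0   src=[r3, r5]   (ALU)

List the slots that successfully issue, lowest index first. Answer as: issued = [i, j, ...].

issued = [0, 1]

  0. ALU→r4 ⇒ go  {1A/1Mu/1Ld/1B | 5r 1w}
  1. MEM→r5 ⇒ go  {1A/1Mu/0Ld/1B | 4r 0w}
  2. MEM→r3 ⇒ no(FU)  {1A/1Mu/0Ld/1B | 4r 0w}
  3. ALU→r0 ⇒ no(WR_PORT)  {1A/1Mu/0Ld/1B | 4r 0w}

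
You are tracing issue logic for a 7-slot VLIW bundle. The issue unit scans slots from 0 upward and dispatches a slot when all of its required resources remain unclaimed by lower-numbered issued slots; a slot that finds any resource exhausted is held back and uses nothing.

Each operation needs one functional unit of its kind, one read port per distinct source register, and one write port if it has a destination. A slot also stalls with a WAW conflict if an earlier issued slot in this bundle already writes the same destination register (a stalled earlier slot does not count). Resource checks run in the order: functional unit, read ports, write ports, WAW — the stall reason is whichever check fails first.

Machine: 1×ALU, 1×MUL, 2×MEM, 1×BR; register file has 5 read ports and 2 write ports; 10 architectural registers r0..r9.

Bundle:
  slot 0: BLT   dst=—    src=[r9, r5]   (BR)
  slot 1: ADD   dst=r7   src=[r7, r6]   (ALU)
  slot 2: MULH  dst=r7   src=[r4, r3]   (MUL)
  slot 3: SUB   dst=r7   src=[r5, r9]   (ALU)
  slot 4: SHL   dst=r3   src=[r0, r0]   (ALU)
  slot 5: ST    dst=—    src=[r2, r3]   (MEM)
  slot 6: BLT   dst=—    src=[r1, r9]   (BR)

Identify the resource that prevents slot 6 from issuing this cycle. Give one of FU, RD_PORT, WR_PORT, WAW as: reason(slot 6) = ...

reason(slot 6) = FU

#0 BR src=r9,r5 dispatched  <A:1 Mu:1 Ld:2 B:0 rd:3 wr:2>
#1 ALU src=r7,r6 dispatched  <A:0 Mu:1 Ld:2 B:0 rd:1 wr:1>
#2 MUL src=r4,r3 held:RD_PORT  <A:0 Mu:1 Ld:2 B:0 rd:1 wr:1>
#3 ALU src=r5,r9 held:FU  <A:0 Mu:1 Ld:2 B:0 rd:1 wr:1>
#4 ALU src=r0,r0 held:FU  <A:0 Mu:1 Ld:2 B:0 rd:1 wr:1>
#5 MEM src=r2,r3 held:RD_PORT  <A:0 Mu:1 Ld:2 B:0 rd:1 wr:1>
#6 BR src=r1,r9 held:FU  <A:0 Mu:1 Ld:2 B:0 rd:1 wr:1>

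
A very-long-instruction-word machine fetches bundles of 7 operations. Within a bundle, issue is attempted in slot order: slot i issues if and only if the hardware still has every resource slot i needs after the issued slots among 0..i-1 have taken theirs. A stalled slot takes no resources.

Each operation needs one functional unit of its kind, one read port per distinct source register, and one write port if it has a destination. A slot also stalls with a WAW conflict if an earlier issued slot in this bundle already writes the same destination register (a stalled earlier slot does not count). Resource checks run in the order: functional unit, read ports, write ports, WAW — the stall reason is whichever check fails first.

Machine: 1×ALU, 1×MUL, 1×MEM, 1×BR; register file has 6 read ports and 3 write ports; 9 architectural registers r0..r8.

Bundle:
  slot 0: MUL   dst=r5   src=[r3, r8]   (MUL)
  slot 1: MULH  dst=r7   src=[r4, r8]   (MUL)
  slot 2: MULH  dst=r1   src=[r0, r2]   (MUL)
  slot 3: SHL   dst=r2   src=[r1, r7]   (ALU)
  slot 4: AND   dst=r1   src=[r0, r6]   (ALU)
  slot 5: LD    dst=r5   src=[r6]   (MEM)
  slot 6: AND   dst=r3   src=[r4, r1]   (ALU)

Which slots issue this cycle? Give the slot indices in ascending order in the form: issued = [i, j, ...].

issued = [0, 3]

(0) want 1×MUL +2rd +1wr — yes → AL1|MU0|ME1|BR1|rd4|wr2
(1) want 1×MUL +2rd +1wr — FU → AL1|MU0|ME1|BR1|rd4|wr2
(2) want 1×MUL +2rd +1wr — FU → AL1|MU0|ME1|BR1|rd4|wr2
(3) want 1×ALU +2rd +1wr — yes → AL0|MU0|ME1|BR1|rd2|wr1
(4) want 1×ALU +2rd +1wr — FU → AL0|MU0|ME1|BR1|rd2|wr1
(5) want 1×MEM +1rd +1wr — WAW → AL0|MU0|ME1|BR1|rd2|wr1
(6) want 1×ALU +2rd +1wr — FU → AL0|MU0|ME1|BR1|rd2|wr1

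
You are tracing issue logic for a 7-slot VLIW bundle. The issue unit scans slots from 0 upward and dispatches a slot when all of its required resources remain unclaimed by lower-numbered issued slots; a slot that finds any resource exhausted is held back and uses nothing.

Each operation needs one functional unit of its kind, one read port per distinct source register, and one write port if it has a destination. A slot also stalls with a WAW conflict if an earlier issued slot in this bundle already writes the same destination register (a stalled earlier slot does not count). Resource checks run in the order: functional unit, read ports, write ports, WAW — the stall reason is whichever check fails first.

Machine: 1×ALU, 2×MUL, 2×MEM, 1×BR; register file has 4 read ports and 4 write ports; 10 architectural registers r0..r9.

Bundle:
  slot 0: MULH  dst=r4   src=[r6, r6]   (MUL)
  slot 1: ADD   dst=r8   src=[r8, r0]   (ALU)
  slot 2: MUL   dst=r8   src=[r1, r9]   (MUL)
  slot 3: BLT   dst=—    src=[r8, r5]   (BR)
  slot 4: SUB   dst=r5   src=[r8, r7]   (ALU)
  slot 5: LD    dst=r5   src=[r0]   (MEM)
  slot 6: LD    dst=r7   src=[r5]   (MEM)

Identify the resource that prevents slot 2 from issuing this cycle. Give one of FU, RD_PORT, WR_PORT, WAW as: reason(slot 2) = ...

#0 MUL src=r6,r6 dispatched  <A:1 Mu:1 Ld:2 B:1 rd:3 wr:3>
#1 ALU src=r8,r0 dispatched  <A:0 Mu:1 Ld:2 B:1 rd:1 wr:2>
#2 MUL src=r1,r9 held:RD_PORT  <A:0 Mu:1 Ld:2 B:1 rd:1 wr:2>
#3 BR src=r8,r5 held:RD_PORT  <A:0 Mu:1 Ld:2 B:1 rd:1 wr:2>
#4 ALU src=r8,r7 held:FU  <A:0 Mu:1 Ld:2 B:1 rd:1 wr:2>
#5 MEM src=r0 dispatched  <A:0 Mu:1 Ld:1 B:1 rd:0 wr:1>
#6 MEM src=r5 held:RD_PORT  <A:0 Mu:1 Ld:1 B:1 rd:0 wr:1>

reason(slot 2) = RD_PORT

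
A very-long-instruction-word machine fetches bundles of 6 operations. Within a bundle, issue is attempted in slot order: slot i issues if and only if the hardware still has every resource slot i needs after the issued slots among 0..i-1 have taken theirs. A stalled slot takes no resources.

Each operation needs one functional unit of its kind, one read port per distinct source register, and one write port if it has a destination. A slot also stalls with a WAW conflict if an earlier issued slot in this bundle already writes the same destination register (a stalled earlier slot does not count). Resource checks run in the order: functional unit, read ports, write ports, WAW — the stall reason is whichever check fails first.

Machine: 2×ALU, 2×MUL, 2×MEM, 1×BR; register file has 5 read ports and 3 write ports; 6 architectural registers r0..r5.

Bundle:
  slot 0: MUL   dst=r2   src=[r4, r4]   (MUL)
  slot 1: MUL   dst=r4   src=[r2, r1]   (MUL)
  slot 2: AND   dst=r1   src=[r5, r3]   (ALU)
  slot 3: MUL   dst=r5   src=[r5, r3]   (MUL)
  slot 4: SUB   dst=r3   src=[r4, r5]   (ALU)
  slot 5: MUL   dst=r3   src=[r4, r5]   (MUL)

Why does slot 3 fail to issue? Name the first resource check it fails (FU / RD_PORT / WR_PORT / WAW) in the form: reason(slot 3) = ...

(0) want 1×MUL +1rd +1wr — yes → AL2|MU1|ME2|BR1|rd4|wr2
(1) want 1×MUL +2rd +1wr — yes → AL2|MU0|ME2|BR1|rd2|wr1
(2) want 1×ALU +2rd +1wr — yes → AL1|MU0|ME2|BR1|rd0|wr0
(3) want 1×MUL +2rd +1wr — FU → AL1|MU0|ME2|BR1|rd0|wr0
(4) want 1×ALU +2rd +1wr — RD_PORT → AL1|MU0|ME2|BR1|rd0|wr0
(5) want 1×MUL +2rd +1wr — FU → AL1|MU0|ME2|BR1|rd0|wr0

reason(slot 3) = FU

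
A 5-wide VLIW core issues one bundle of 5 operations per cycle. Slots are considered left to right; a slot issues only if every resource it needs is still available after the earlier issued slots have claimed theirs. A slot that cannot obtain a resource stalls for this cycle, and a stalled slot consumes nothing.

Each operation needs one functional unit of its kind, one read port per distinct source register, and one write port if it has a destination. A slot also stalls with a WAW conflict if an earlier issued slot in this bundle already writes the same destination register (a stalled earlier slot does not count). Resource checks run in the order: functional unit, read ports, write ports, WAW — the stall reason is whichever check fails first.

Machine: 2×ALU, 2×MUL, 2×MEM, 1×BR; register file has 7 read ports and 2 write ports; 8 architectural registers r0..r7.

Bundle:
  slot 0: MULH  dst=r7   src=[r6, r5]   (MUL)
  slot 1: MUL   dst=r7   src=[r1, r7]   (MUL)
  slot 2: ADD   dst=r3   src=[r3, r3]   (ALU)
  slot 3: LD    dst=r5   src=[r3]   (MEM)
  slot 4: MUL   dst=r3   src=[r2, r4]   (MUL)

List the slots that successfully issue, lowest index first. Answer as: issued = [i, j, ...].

issued = [0, 2]

#0 MUL src=r6,r5 dispatched  <A:2 Mu:1 Ld:2 B:1 rd:5 wr:1>
#1 MUL src=r1,r7 held:WAW  <A:2 Mu:1 Ld:2 B:1 rd:5 wr:1>
#2 ALU src=r3,r3 dispatched  <A:1 Mu:1 Ld:2 B:1 rd:4 wr:0>
#3 MEM src=r3 held:WR_PORT  <A:1 Mu:1 Ld:2 B:1 rd:4 wr:0>
#4 MUL src=r2,r4 held:WR_PORT  <A:1 Mu:1 Ld:2 B:1 rd:4 wr:0>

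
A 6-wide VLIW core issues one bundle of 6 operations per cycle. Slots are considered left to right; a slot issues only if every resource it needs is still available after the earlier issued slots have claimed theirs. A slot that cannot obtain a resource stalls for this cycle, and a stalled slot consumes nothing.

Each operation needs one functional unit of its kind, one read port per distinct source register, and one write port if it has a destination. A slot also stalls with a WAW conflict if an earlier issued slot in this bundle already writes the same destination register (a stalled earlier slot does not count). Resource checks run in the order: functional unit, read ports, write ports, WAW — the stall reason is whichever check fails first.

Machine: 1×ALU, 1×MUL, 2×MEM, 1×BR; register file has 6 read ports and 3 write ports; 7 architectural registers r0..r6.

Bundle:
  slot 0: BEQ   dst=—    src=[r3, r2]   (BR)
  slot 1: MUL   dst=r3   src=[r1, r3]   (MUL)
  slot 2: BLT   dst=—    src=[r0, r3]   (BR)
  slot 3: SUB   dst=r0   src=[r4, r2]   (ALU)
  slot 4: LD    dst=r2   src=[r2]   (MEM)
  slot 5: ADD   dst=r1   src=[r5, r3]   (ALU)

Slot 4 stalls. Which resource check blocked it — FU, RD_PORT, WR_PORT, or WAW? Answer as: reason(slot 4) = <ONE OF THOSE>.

#0 BR src=r3,r2 dispatched  <A:1 Mu:1 Ld:2 B:0 rd:4 wr:3>
#1 MUL src=r1,r3 dispatched  <A:1 Mu:0 Ld:2 B:0 rd:2 wr:2>
#2 BR src=r0,r3 held:FU  <A:1 Mu:0 Ld:2 B:0 rd:2 wr:2>
#3 ALU src=r4,r2 dispatched  <A:0 Mu:0 Ld:2 B:0 rd:0 wr:1>
#4 MEM src=r2 held:RD_PORT  <A:0 Mu:0 Ld:2 B:0 rd:0 wr:1>
#5 ALU src=r5,r3 held:FU  <A:0 Mu:0 Ld:2 B:0 rd:0 wr:1>

reason(slot 4) = RD_PORT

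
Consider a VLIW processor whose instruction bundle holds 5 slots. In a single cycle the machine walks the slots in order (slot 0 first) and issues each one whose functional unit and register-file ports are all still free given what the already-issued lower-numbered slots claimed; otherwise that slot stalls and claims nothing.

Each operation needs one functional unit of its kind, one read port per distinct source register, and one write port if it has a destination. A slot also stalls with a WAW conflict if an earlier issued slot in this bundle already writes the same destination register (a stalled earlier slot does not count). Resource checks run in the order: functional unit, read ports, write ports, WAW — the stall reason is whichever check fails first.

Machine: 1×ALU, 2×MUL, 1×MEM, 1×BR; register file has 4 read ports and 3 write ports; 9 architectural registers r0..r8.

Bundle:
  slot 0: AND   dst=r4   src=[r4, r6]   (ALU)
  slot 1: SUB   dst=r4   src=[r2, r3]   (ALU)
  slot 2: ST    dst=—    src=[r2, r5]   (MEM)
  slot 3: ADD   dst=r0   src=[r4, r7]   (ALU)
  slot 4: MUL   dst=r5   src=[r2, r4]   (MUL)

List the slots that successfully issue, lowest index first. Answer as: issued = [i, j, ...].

issued = [0, 2]

#0 ALU src=r4,r6 dispatched  <A:0 Mu:2 Ld:1 B:1 rd:2 wr:2>
#1 ALU src=r2,r3 held:FU  <A:0 Mu:2 Ld:1 B:1 rd:2 wr:2>
#2 MEM src=r2,r5 dispatched  <A:0 Mu:2 Ld:0 B:1 rd:0 wr:2>
#3 ALU src=r4,r7 held:FU  <A:0 Mu:2 Ld:0 B:1 rd:0 wr:2>
#4 MUL src=r2,r4 held:RD_PORT  <A:0 Mu:2 Ld:0 B:1 rd:0 wr:2>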